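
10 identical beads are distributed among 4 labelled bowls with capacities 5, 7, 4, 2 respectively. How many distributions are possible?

Ignoring the caps, the number of non-negative solutions to x_1+…+x_4 = 10 is C(13,3) = 286.
Subtract solutions that violate a single cap (substitute x_i' = x_i − (cap_i+1)): x_1 ≥ 6 gives C(7,3) = 35; x_2 ≥ 8 gives C(5,3) = 10; x_3 ≥ 5 gives C(8,3) = 56; x_4 ≥ 3 gives C(10,3) = 120. Together 221.
Add back pairs where two caps are both exceeded: 0 + 0 + 4 + 0 + 0 + 10 = 14.
By inclusion–exclusion the count is 286 − 221 + 14 = 79.

79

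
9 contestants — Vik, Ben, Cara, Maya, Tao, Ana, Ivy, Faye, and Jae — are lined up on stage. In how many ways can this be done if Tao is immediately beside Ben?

80640

Treat {Tao, Ben} as a single unit. There are 8 units to order, and the pair itself can be ordered 2 ways.
That gives 2 × 8! = 2 × 40320 = 80640.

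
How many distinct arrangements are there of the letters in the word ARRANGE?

1260

The 7 letters of ARRANGE have repeats: A appearing twice and R appearing twice.
So there are 7! / (2!·2!) = 1260 distinguishable arrangements.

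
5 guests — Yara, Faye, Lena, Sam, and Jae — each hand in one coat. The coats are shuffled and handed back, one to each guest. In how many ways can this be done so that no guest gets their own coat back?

Let Aᵢ be the assignments in which guest i gets their own coat. We want the size of the complement of A₁∪…∪A_5.
By inclusion–exclusion this is Σ_{j=0}^{5} (−1)^j C(5,j)·(5−j)!.
Computing: 120 − 120 + 60 − 20 + 5 − 1 = 44.

44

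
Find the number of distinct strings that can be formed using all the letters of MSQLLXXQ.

5040

MSQLLXXQ has 8 letters with L appearing twice, Q appearing twice, and X appearing twice.
The number of distinct arrangements is 8!/(2!·2!·2!) = 40320/8 = 5040.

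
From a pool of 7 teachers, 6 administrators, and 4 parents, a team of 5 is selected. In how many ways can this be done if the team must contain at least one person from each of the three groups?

4214

With no constraint there are C(17,5) = 6188 possible selections.
Selections missing a whole group: no teachers → C(10,5) = 252; no administrators → C(11,5) = 462; no parents → C(13,5) = 1287.
Add back selections omitting two groups (i.e. drawn from a single group): C(7,5) + C(6,5) + C(4,5) = 27.
By inclusion–exclusion: 6188 − 2001 + 27 = 4214.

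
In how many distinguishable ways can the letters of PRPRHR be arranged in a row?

Letter multiplicities in PRPRHR: H×1, P×2, R×3.
So there are 6! / (3!·2!) = 60 distinguishable arrangements.

60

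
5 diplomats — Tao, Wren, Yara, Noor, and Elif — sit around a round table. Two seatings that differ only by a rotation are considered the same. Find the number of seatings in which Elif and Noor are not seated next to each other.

12

Without the restriction there are (4)! = 24 seatings.
Those with Elif next to Noor: fuse the pair into one unit and seat 4 units around a circle — 2·(3)! = 12.
Subtracting, 24 − 12 = 12.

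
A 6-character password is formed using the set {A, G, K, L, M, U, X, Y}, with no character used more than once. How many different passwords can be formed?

With no repetition, fill the 6 characters in order: 8 choices, then 7, down to 3.
That product is 8 × 7 × 6 × 5 × 4 × 3 = 20160.

20160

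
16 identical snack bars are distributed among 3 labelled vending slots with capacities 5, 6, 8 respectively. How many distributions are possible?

Without the upper bounds there are C(18,2) = 153 ways to split 16 among 3 vending slots.
Subtract solutions that violate a single cap (substitute x_i' = x_i − (cap_i+1)): x_1 ≥ 6 gives C(12,2) = 66; x_2 ≥ 7 gives C(11,2) = 55; x_3 ≥ 9 gives C(9,2) = 36. Together 157.
Add back pairs where two caps are both exceeded: 10 + 3 + 1 = 14.
By inclusion–exclusion the count is 153 − 157 + 14 = 10.

10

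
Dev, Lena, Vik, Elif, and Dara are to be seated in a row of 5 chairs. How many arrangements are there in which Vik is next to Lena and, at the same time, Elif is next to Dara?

Treat {Vik,Lena} as one block (2 orders) and {Elif,Dara} as another (2 orders).
That leaves 3 units to arrange: 2 × 2 × 3! = 4 × 6 = 24.

24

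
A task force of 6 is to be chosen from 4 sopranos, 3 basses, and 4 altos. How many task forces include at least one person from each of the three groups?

With no constraint there are C(11,6) = 462 possible selections.
Selections missing a whole group: no sopranos → C(7,6) = 7; no basses → C(8,6) = 28; no altos → C(7,6) = 7.
Add back selections omitting two groups (i.e. drawn from a single group): C(4,6) + C(3,6) + C(4,6) = 0.
By inclusion–exclusion: 462 − 42 + 0 = 420.

420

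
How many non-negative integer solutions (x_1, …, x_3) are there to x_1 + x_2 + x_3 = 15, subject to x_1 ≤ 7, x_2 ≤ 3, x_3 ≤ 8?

10

Ignoring the caps, the number of non-negative solutions to x_1+…+x_3 = 15 is C(17,2) = 136.
Subtract solutions that violate a single cap (substitute x_i' = x_i − (cap_i+1)): x_1 ≥ 8 gives C(9,2) = 36; x_2 ≥ 4 gives C(13,2) = 78; x_3 ≥ 9 gives C(8,2) = 28. Together 142.
Add back pairs where two caps are both exceeded: 10 + 0 + 6 = 16.
By inclusion–exclusion the count is 136 − 142 + 16 = 10.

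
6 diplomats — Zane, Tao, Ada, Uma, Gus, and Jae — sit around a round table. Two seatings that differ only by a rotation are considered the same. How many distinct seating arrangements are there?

Seat Zane anywhere (absorbing the rotational symmetry), then permute the other 5: (5)! = 120.

120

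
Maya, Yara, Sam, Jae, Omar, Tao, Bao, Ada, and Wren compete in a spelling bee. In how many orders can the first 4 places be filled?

This is an ordered selection of 4 from 9: P(9,4).
That gives 9 × 8 × 7 × 6 = 3024.

3024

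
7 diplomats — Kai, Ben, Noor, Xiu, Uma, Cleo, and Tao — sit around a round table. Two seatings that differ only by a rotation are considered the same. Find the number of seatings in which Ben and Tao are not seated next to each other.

480

All circular seatings of 7 people number (6)! = 720.
Those with Ben next to Tao: fuse the pair into one unit and seat 6 units around a circle — 2·(5)! = 240.
Subtracting, 720 − 240 = 480.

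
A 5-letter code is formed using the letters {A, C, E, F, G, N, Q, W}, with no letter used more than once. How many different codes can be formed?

This is a permutation of 5 out of 8: P(8,5) = 8!/3!.
That product is 8 × 7 × 6 × 5 × 4 = 6720.

6720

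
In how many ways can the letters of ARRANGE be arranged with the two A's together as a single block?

360

Treat the 2 copies of A as a single block. The multiset to arrange is then {AA, E, G, N, R, R}, 6 items in all.
That gives (6)!/(2!) = 360 arrangements.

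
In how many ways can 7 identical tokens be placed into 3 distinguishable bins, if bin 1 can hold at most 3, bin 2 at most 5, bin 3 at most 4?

By stars and bars, unrestricted non-negative solutions to x_1+…+x_3 = 7 number C(7+2,2) = 36.
Subtract solutions that violate a single cap (substitute x_i' = x_i − (cap_i+1)): x_1 ≥ 4 gives C(5,2) = 10; x_2 ≥ 6 gives C(3,2) = 3; x_3 ≥ 5 gives C(4,2) = 6. Together 19.
No two caps can be exceeded simultaneously, so the pair terms are all 0.
By inclusion–exclusion the count is 36 − 19 + 0 = 17.

17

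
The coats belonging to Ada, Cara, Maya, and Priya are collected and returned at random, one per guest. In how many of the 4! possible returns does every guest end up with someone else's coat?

Count assignments avoiding every fixed point. For any j of the 4 guests fixed to their own coat, the other 4−j can be arranged in (4−j)! ways.
By inclusion–exclusion this is Σ_{j=0}^{4} (−1)^j C(4,j)·(4−j)!.
Computing: 24 − 24 + 12 − 4 + 1 = 9.

9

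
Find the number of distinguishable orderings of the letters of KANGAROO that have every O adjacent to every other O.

2520

Treat the 2 copies of O as a single block. The multiset to arrange is then {OO, A, A, G, K, N, R}, 7 items in all.
That gives (7)!/(2!) = 2520 arrangements.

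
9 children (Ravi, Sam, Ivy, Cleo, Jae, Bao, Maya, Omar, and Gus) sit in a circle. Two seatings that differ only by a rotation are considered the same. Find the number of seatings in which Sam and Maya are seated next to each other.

10080

Glue Sam and Maya into a block (2 internal orders). Seating 8 units around a circle gives (7)! arrangements.
So 2 × (7)! = 2 × 5040 = 10080.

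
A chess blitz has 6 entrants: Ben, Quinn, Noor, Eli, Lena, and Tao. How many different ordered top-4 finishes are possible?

360

There are 6 choices for 1st place, 5 for 2nd, and so on down to 3 for position 4.
That gives 6 × 5 × 4 × 3 = 360.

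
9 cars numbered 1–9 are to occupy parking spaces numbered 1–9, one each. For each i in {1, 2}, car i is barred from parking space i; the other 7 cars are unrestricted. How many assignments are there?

Let Aᵢ (for i ∈ {1, 2}) be the placements that put car i in its forbidden parking space. Any j of these fix j positions, leaving (9−j)! ways to fill the rest, and there are C(2,j) ways to pick which j.
By inclusion–exclusion, the number of valid placements is Σ_{j=0}^{2} (−1)^j C(2,j)·(9−j)!.
Computing: 362880 − 80640 + 5040 = 287280.

287280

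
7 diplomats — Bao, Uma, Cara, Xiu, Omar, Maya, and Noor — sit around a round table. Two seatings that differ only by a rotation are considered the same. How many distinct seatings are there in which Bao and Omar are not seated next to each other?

480

All circular seatings of 7 people number (6)! = 720.
Seatings with Bao beside Omar: treat them as a block with 2 internal orders, giving 2 × (5)! = 240.
Subtracting, 720 − 240 = 480.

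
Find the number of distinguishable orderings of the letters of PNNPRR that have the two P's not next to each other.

60

There are 6!/(2!·2!·2!) = 90 arrangements of PNNPRR in total.
If the two P's are adjacent, glue them into one block, leaving 5 items to arrange: (5)!/(2!·2!) = 30 ways.
Subtracting, 90 − 30 = 60 arrangements keep the P's apart.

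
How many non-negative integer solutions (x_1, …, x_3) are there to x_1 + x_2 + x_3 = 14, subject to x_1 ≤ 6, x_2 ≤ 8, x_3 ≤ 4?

Without the upper bounds there are C(16,2) = 120 ways to split 14 among 3 variables.
Subtract solutions that violate a single cap (substitute x_i' = x_i − (cap_i+1)): x_1 ≥ 7 gives C(9,2) = 36; x_2 ≥ 9 gives C(7,2) = 21; x_3 ≥ 5 gives C(11,2) = 55. Together 112.
Add back pairs where two caps are both exceeded: 0 + 6 + 1 = 7.
By inclusion–exclusion the count is 120 − 112 + 7 = 15.

15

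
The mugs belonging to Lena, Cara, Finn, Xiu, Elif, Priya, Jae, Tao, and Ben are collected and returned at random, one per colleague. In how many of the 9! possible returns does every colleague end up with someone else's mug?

This is the derangement count D_9: permutations of 9 items with no fixed point.
By inclusion–exclusion this is Σ_{j=0}^{9} (−1)^j C(9,j)·(9−j)!.
Computing: 362880 − 362880 + 181440 − 60480 + 15120 − 3024 + 504 − 72 + 9 − 1 = 133496.

133496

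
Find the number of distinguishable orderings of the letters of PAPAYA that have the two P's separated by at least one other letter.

40

Total arrangements of PAPAYA: 6!/(3!·2!) = 60.
If the two P's are adjacent, glue them into one block, leaving 5 items to arrange: (5)!/(3!) = 20 ways.
Hence 60 − 20 = 40.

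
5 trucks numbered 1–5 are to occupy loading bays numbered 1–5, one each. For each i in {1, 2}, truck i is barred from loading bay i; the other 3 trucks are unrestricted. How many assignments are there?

78

Let Aᵢ (for i ∈ {1, 2}) be the placements that put truck i in its forbidden loading bay. Any j of these fix j positions, leaving (5−j)! ways to fill the rest, and there are C(2,j) ways to pick which j.
By inclusion–exclusion, the number of valid placements is Σ_{j=0}^{2} (−1)^j C(2,j)·(5−j)!.
Computing: 120 − 48 + 6 = 78.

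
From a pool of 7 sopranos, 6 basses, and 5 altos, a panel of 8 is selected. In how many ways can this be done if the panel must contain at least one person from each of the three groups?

41811

Unrestricted: C(18,8) = 43758 ways to pick any 8 of the 18.
Subtract selections that omit an entire group: no sopranos → C(11,8) = 165; no basses → C(12,8) = 495; no altos → C(13,8) = 1287.
Add back selections omitting two groups (i.e. drawn from a single group): C(7,8) + C(6,8) + C(5,8) = 0.
By inclusion–exclusion: 43758 − 1947 + 0 = 41811.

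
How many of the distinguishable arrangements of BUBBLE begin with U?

With the first slot taken by U, it remains to arrange the other 5 letters (BBBLE).
Those 5 letters have B appearing 3 times, giving (5)!/(3!) = 20.

20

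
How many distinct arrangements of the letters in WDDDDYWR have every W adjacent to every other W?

210

Treat the 2 copies of W as a single block. The multiset to arrange is then {WW, D, D, D, D, R, Y}, 7 items in all.
That gives (7)!/(4!) = 210 arrangements.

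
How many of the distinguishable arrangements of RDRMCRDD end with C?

Fix C in the last position and arrange the remaining 7 letters.
Those 7 letters have D appearing 3 times and R appearing 3 times, giving (7)!/(3!·3!) = 140.

140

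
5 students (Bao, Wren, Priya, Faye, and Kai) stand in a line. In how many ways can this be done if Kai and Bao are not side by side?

There are 5! = 120 arrangements in all. If Kai and Bao are adjacent, merging them into one block gives 2·(4)! = 48 arrangements.
So 120 − 48 = 72 arrangements keep them apart.

72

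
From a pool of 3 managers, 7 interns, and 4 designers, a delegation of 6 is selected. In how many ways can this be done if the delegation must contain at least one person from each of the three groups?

2331

Unrestricted: C(14,6) = 3003 ways to pick any 6 of the 14.
Subtract selections that omit an entire group: no managers → C(11,6) = 462; no interns → C(7,6) = 7; no designers → C(10,6) = 210.
Add back selections omitting two groups (i.e. drawn from a single group): C(3,6) + C(7,6) + C(4,6) = 7.
By inclusion–exclusion: 3003 − 679 + 7 = 2331.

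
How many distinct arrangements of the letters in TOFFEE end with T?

30

With the last slot taken by T, it remains to arrange the other 5 letters (OFFEE).
Those 5 letters have E appearing twice and F appearing twice, giving (5)!/(2!·2!) = 30.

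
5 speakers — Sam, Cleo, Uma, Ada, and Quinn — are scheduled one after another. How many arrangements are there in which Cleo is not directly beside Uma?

Of the 5! = 120 arrangements, those with Cleo and Uma adjacent number 2 × 4! = 48 (treat the pair as a block with 2 internal orders).
Complementary counting: 120 − 48 = 72.

72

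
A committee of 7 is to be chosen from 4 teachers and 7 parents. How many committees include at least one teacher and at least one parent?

329

Total 7-person selections from all 11: C(11,7) = 330.
Subtract selections that omit an entire group: no teachers → C(7,7) = 1; no parents → C(4,7) = 0.
Both groups omitted at once is impossible, so 330 − 1 = 329.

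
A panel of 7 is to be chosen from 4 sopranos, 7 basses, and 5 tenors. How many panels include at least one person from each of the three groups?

Total 7-person selections from all 16: C(16,7) = 11440.
Subtract selections that omit an entire group: no sopranos → C(12,7) = 792; no basses → C(9,7) = 36; no tenors → C(11,7) = 330.
Add back selections omitting two groups (i.e. drawn from a single group): C(4,7) + C(7,7) + C(5,7) = 1.
By inclusion–exclusion: 11440 − 1158 + 1 = 10283.

10283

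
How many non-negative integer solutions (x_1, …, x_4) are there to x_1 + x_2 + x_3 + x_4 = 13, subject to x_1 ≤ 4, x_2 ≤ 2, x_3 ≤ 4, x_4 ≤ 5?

By stars and bars, unrestricted non-negative solutions to x_1+…+x_4 = 13 number C(13+3,3) = 560.
Subtract solutions that violate a single cap (substitute x_i' = x_i − (cap_i+1)): x_1 ≥ 5 gives C(11,3) = 165; x_2 ≥ 3 gives C(13,3) = 286; x_3 ≥ 5 gives C(11,3) = 165; x_4 ≥ 6 gives C(10,3) = 120. Together 736.
Add back pairs where two caps are both exceeded: 56 + 20 + 10 + 56 + 35 + 10 = 187.
Subtract triples: 1 + 0 + 0 + 0 = 1.
By inclusion–exclusion the count is 560 − 736 + 187 − 1 = 10.

10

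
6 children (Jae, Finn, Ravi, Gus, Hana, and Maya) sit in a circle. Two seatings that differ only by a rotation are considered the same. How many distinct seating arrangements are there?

Fix one person's seat to break rotational symmetry; the remaining 5 people can be arranged in (5)! = 120 ways.

120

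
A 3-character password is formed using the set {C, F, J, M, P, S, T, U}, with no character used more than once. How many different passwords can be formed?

336

With no repetition, fill the 3 characters in order: 8 choices, then 7, down to 6.
That product is 8 × 7 × 6 = 336.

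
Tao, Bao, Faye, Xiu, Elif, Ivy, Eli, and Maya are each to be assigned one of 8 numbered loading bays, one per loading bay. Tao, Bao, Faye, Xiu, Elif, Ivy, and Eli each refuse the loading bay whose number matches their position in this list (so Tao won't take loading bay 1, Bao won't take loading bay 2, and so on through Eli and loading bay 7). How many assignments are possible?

Let Aᵢ (for 1 ≤ i ≤ 7) be the placements that put person i in their forbidden loading bay. Any j of these fix j positions, leaving (8−j)! ways to fill the rest, and there are C(7,j) ways to pick which j.
By inclusion–exclusion, the number of valid placements is Σ_{j=0}^{7} (−1)^j C(7,j)·(8−j)!.
Computing: 40320 − 35280 + 15120 − 4200 + 840 − 126 + 14 − 1 = 16687.

16687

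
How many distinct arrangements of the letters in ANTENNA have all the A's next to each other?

120

Treat the 2 copies of A as a single block. The multiset to arrange is then {AA, E, N, N, N, T}, 6 items in all.
That gives (6)!/(3!) = 120 arrangements.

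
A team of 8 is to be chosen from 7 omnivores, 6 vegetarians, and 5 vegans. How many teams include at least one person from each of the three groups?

41811

With no constraint there are C(18,8) = 43758 possible selections.
Selections missing a whole group: no omnivores → C(11,8) = 165; no vegetarians → C(12,8) = 495; no vegans → C(13,8) = 1287.
Add back selections omitting two groups (i.e. drawn from a single group): C(7,8) + C(6,8) + C(5,8) = 0.
By inclusion–exclusion: 43758 − 1947 + 0 = 41811.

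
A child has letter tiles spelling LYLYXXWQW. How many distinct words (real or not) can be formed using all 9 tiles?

Letter multiplicities in LYLYXXWQW: L×2, Q×1, W×2, X×2, Y×2.
So there are 9! / (2!·2!·2!·2!) = 22680 distinguishable arrangements.

22680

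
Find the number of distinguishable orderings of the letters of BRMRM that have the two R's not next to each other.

Total arrangements of BRMRM: 5!/(2!·2!) = 30.
Arrangements with the R's together: treat RR as one letter, giving (4)!/(2!) = 12.
Subtracting, 30 − 12 = 18 arrangements keep the R's apart.

18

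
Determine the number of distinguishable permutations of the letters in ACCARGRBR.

Letter multiplicities in ACCARGRBR: A×2, B×1, C×2, G×1, R×3.
So there are 9! / (3!·2!·2!) = 15120 distinguishable arrangements.

15120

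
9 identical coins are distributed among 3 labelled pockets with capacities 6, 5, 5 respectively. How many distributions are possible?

29

Without the upper bounds there are C(11,2) = 55 ways to split 9 among 3 pockets.
Subtract solutions that violate a single cap (substitute x_i' = x_i − (cap_i+1)): x_1 ≥ 7 gives C(4,2) = 6; x_2 ≥ 6 gives C(5,2) = 10; x_3 ≥ 6 gives C(5,2) = 10. Together 26.
No two caps can be exceeded simultaneously, so the pair terms are all 0.
By inclusion–exclusion the count is 55 − 26 + 0 = 29.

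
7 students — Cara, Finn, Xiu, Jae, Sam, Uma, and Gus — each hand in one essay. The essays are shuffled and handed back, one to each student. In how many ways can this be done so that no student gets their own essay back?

1854

This is the derangement count D_7: permutations of 7 items with no fixed point.
By inclusion–exclusion this is Σ_{j=0}^{7} (−1)^j C(7,j)·(7−j)!.
Computing: 5040 − 5040 + 2520 − 840 + 210 − 42 + 7 − 1 = 1854.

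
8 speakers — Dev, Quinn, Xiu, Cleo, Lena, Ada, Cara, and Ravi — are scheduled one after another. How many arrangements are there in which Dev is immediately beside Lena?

10080

Treat {Dev, Lena} as a single unit. There are 7 units to order, and the pair itself can be ordered 2 ways.
That gives 2 × 7! = 2 × 5040 = 10080.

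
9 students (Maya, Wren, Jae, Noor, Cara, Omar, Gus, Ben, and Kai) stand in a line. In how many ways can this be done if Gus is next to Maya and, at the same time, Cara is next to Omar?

20160

Treat {Gus,Maya} as one block (2 orders) and {Cara,Omar} as another (2 orders).
That leaves 7 units to arrange: 2 × 2 × 7! = 4 × 5040 = 20160.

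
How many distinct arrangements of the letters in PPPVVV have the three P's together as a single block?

4

Treat the 3 copies of P as a single block. The multiset to arrange is then {PPP, V, V, V}, 4 items in all.
That gives (4)!/(3!) = 4 arrangements.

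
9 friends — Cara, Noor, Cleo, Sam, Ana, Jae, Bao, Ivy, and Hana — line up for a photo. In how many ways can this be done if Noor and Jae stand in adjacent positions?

Place the 7 others and the Noor-Jae pair as 8 objects in a line; the pair has 2 internal arrangements.
That gives 2 × 8! = 2 × 40320 = 80640.

80640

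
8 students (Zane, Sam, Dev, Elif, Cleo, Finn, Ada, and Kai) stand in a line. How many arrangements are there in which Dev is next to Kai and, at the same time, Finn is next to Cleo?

2880

Treat {Dev,Kai} as one block (2 orders) and {Finn,Cleo} as another (2 orders).
That leaves 6 units to arrange: 2 × 2 × 6! = 4 × 720 = 2880.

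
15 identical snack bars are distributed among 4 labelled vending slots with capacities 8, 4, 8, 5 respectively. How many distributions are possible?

187

Without the upper bounds there are C(18,3) = 816 ways to split 15 among 4 vending slots.
Subtract solutions that violate a single cap (substitute x_i' = x_i − (cap_i+1)): x_1 ≥ 9 gives C(9,3) = 84; x_2 ≥ 5 gives C(13,3) = 286; x_3 ≥ 9 gives C(9,3) = 84; x_4 ≥ 6 gives C(12,3) = 220. Together 674.
Add back pairs where two caps are both exceeded: 4 + 0 + 1 + 4 + 35 + 1 = 45.
By inclusion–exclusion the count is 816 − 674 + 45 = 187.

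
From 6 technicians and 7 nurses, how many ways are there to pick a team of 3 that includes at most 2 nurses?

251

Split by how many nurses are chosen (0 through 2).
Sum: C(7,0)·C(6,3) + C(7,1)·C(6,2) + C(7,2)·C(6,1) = 20 + 105 + 126 = 251.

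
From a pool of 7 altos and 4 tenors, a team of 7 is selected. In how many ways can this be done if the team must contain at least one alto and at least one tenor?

329

Total 7-person selections from all 11: C(11,7) = 330.
Selections missing a whole group: no altos → C(4,7) = 0; no tenors → C(7,7) = 1.
Both groups omitted at once is impossible, so 330 − 1 = 329.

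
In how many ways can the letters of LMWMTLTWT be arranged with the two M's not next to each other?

5880

There are 9!/(3!·2!·2!·2!) = 7560 arrangements of LMWMTLTWT in total.
Arrangements with the M's together: treat MM as one letter, giving (8)!/(3!·2!·2!) = 1680.
Hence 7560 − 1680 = 5880.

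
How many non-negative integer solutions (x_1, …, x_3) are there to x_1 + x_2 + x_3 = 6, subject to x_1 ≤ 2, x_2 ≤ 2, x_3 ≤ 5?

8

By stars and bars, unrestricted non-negative solutions to x_1+…+x_3 = 6 number C(6+2,2) = 28.
Subtract solutions that violate a single cap (substitute x_i' = x_i − (cap_i+1)): x_1 ≥ 3 gives C(5,2) = 10; x_2 ≥ 3 gives C(5,2) = 10; x_3 ≥ 6 gives C(2,2) = 1. Together 21.
Add back pairs where two caps are both exceeded: 1 + 0 + 0 = 1.
By inclusion–exclusion the count is 28 − 21 + 1 = 8.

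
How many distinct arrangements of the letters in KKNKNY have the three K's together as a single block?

12

Treat the 3 copies of K as a single block. The multiset to arrange is then {KKK, N, N, Y}, 4 items in all.
That gives (4)!/(2!) = 12 arrangements.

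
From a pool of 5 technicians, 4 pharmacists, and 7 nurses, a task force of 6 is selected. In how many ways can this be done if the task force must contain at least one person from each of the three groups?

With no constraint there are C(16,6) = 8008 possible selections.
Selections missing a whole group: no technicians → C(11,6) = 462; no pharmacists → C(12,6) = 924; no nurses → C(9,6) = 84.
Add back selections omitting two groups (i.e. drawn from a single group): C(5,6) + C(4,6) + C(7,6) = 7.
By inclusion–exclusion: 8008 − 1470 + 7 = 6545.

6545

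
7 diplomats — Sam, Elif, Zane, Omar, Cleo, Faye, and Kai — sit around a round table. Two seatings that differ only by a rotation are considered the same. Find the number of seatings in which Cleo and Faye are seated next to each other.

Glue Cleo and Faye into a block (2 internal orders). Seating 6 units around a circle gives (5)! arrangements.
So 2 × (5)! = 2 × 120 = 240.

240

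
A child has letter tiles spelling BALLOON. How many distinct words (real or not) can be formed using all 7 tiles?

1260

The 7 letters of BALLOON have repeats: L appearing twice and O appearing twice.
Dividing 7! = 5040 by 2!·2! = 4 for the repeated letters gives 1260.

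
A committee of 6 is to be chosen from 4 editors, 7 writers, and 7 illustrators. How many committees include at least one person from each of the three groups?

14651

Total 6-person selections from all 18: C(18,6) = 18564.
Selections missing a whole group: no editors → C(14,6) = 3003; no writers → C(11,6) = 462; no illustrators → C(11,6) = 462.
Add back selections omitting two groups (i.e. drawn from a single group): C(4,6) + C(7,6) + C(7,6) = 14.
By inclusion–exclusion: 18564 − 3927 + 14 = 14651.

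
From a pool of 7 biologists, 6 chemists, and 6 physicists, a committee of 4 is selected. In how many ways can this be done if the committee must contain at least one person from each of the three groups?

Total 4-person selections from all 19: C(19,4) = 3876.
Selections missing a whole group: no biologists → C(12,4) = 495; no chemists → C(13,4) = 715; no physicists → C(13,4) = 715.
Add back selections omitting two groups (i.e. drawn from a single group): C(7,4) + C(6,4) + C(6,4) = 65.
By inclusion–exclusion: 3876 − 1925 + 65 = 2016.

2016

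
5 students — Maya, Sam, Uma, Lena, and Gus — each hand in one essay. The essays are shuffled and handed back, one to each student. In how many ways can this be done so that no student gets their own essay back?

44

Let Aᵢ be the assignments in which student i gets their own essay. We want the size of the complement of A₁∪…∪A_5.
By inclusion–exclusion this is Σ_{j=0}^{5} (−1)^j C(5,j)·(5−j)!.
Computing: 120 − 120 + 60 − 20 + 5 − 1 = 44.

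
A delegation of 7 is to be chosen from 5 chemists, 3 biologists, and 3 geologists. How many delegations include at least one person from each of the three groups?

With no constraint there are C(11,7) = 330 possible selections.
Subtract selections that omit an entire group: no chemists → C(6,7) = 0; no biologists → C(8,7) = 8; no geologists → C(8,7) = 8.
Add back selections omitting two groups (i.e. drawn from a single group): C(5,7) + C(3,7) + C(3,7) = 0.
By inclusion–exclusion: 330 − 16 + 0 = 314.

314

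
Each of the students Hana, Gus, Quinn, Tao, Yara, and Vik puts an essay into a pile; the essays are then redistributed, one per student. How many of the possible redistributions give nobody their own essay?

Let Aᵢ be the assignments in which student i gets their own essay. We want the size of the complement of A₁∪…∪A_6.
By inclusion–exclusion this is Σ_{j=0}^{6} (−1)^j C(6,j)·(6−j)!.
Computing: 720 − 720 + 360 − 120 + 30 − 6 + 1 = 265.

265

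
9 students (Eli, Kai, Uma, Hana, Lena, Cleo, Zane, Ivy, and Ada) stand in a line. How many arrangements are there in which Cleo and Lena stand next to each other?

Place the 7 others and the Cleo-Lena pair as 8 objects in a line; the pair has 2 internal arrangements.
So the count is 2·(8)! = 80640.

80640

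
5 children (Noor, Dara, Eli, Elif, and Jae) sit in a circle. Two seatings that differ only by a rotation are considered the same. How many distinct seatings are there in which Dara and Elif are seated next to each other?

Treat {Dara, Elif} as one unit (2 internal orders) and seat the resulting 4 units around the table: (3)! circular arrangements.
So 2 × (3)! = 2 × 6 = 12.

12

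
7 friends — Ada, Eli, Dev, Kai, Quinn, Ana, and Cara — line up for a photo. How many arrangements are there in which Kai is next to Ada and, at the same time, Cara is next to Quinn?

480

Treat {Kai,Ada} as one block (2 orders) and {Cara,Quinn} as another (2 orders).
That leaves 5 units to arrange: 2 × 2 × 5! = 4 × 120 = 480.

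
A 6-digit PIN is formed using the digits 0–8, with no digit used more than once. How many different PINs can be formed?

This is a permutation of 6 out of 9: P(9,6) = 9!/3!.
That product is 9 × 8 × 7 × 6 × 5 × 4 = 60480.

60480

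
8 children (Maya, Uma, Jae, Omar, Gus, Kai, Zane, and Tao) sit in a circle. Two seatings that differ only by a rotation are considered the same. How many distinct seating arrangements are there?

5040

Around a circle, 8 distinct people have 8!/8 = (7)! = 5040 rotationally distinct seatings.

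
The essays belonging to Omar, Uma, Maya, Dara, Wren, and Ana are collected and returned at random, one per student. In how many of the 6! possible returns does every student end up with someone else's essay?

265

Let Aᵢ be the assignments in which student i gets their own essay. We want the size of the complement of A₁∪…∪A_6.
By inclusion–exclusion this is Σ_{j=0}^{6} (−1)^j C(6,j)·(6−j)!.
Computing: 720 − 720 + 360 − 120 + 30 − 6 + 1 = 265.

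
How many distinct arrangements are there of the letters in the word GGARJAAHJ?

15120

GGARJAAHJ has 9 letters with A appearing 3 times, G appearing twice, and J appearing twice.
So there are 9! / (3!·2!·2!) = 15120 distinguishable arrangements.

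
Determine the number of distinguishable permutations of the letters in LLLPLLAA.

168

The 8 letters of LLLPLLAA have repeats: A appearing twice and L appearing 5 times.
The number of distinct arrangements is 8!/(5!·2!) = 40320/240 = 168.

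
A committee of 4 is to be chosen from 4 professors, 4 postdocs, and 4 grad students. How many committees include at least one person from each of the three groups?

288

With no constraint there are C(12,4) = 495 possible selections.
Selections missing a whole group: no professors → C(8,4) = 70; no postdocs → C(8,4) = 70; no grad students → C(8,4) = 70.
Add back selections omitting two groups (i.e. drawn from a single group): C(4,4) + C(4,4) + C(4,4) = 3.
By inclusion–exclusion: 495 − 210 + 3 = 288.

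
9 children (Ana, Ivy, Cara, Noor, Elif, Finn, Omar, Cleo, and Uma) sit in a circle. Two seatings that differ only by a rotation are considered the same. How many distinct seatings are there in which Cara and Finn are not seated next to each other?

30240

All circular seatings of 9 people number (8)! = 40320.
Those with Cara next to Finn: fuse the pair into one unit and seat 8 units around a circle — 2·(7)! = 10080.
Subtracting, 40320 − 10080 = 30240.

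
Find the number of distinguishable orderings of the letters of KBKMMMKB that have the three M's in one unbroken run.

Treat the 3 copies of M as a single block. The multiset to arrange is then {MMM, B, B, K, K, K}, 6 items in all.
That gives (6)!/(3!·2!) = 60 arrangements.

60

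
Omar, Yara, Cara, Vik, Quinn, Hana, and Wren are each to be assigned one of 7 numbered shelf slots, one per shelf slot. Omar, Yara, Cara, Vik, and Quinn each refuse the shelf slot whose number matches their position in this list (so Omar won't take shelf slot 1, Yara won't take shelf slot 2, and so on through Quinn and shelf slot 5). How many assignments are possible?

Let Aᵢ (for 1 ≤ i ≤ 5) be the placements that put person i in their forbidden shelf slot. Any j of these fix j positions, leaving (7−j)! ways to fill the rest, and there are C(5,j) ways to pick which j.
By inclusion–exclusion, the number of valid placements is Σ_{j=0}^{5} (−1)^j C(5,j)·(7−j)!.
Computing: 5040 − 3600 + 1200 − 240 + 30 − 2 = 2428.

2428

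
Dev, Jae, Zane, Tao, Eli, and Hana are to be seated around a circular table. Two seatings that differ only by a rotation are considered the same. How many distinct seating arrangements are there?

120

Seat Dev anywhere (absorbing the rotational symmetry), then permute the other 5: (5)! = 120.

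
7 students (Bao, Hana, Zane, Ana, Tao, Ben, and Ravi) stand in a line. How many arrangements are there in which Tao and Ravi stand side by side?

1440

Glue Tao and Ravi into one block (2 internal orders), leaving 6 units to arrange in a row.
So the count is 2·(6)! = 1440.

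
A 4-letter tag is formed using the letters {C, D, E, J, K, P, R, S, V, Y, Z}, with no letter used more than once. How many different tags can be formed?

Choose and order 4 of the 11 symbols: the first letter has 11 options, the next 10, then 9, 8.
That product is 11 × 10 × 9 × 8 = 7920.

7920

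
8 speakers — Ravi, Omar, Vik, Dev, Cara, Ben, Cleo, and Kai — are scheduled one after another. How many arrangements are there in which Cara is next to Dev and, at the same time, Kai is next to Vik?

Treat {Cara,Dev} as one block (2 orders) and {Kai,Vik} as another (2 orders).
That leaves 6 units to arrange: 2 × 2 × 6! = 4 × 720 = 2880.

2880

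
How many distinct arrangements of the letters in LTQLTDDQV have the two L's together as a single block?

Treat the 2 copies of L as a single block. The multiset to arrange is then {LL, D, D, Q, Q, T, T, V}, 8 items in all.
That gives (8)!/(2!·2!·2!) = 5040 arrangements.

5040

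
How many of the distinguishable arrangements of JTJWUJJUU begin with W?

Fix W in the first position and arrange the remaining 8 letters.
Those 8 letters have J appearing 4 times and U appearing 3 times, giving (8)!/(4!·3!) = 280.

280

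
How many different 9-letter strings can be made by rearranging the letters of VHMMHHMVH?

1260

Letter multiplicities in VHMMHHMVH: H×4, M×3, V×2.
The number of distinct arrangements is 9!/(4!·3!·2!) = 362880/288 = 1260.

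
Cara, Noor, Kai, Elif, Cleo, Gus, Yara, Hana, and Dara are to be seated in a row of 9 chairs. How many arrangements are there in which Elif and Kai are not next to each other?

282240

Of the 9! = 362880 arrangements, those with Elif and Kai adjacent number 2 × 8! = 80640 (treat the pair as a block with 2 internal orders).
Complementary counting: 362880 − 80640 = 282240.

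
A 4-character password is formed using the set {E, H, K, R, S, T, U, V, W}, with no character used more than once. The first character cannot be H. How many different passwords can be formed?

The first character has 9−1 = 8 choices (anything except H).
The remaining 3 characters are filled from the other 8 symbols without repetition: 8 × 7 × 6 = 336.
Total: 8 × 336 = 2688.

2688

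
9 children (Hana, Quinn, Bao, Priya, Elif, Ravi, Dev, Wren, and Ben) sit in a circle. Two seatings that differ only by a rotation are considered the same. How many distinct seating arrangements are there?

Fix one person's seat to break rotational symmetry; the remaining 8 people can be arranged in (8)! = 40320 ways.

40320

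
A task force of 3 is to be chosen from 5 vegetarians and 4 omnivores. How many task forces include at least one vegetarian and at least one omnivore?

With no constraint there are C(9,3) = 84 possible selections.
Selections missing a whole group: no vegetarians → C(4,3) = 4; no omnivores → C(5,3) = 10.
Both groups omitted at once is impossible, so 84 − 14 = 70.

70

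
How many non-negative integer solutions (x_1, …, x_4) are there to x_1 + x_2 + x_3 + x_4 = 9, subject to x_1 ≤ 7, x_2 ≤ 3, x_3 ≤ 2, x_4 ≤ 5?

By stars and bars, unrestricted non-negative solutions to x_1+…+x_4 = 9 number C(9+3,3) = 220.
Subtract solutions that violate a single cap (substitute x_i' = x_i − (cap_i+1)): x_1 ≥ 8 gives C(4,3) = 4; x_2 ≥ 4 gives C(8,3) = 56; x_3 ≥ 3 gives C(9,3) = 84; x_4 ≥ 6 gives C(6,3) = 20. Together 164.
Add back pairs where two caps are both exceeded: 0 + 0 + 0 + 10 + 0 + 1 = 11.
By inclusion–exclusion the count is 220 − 164 + 11 = 67.

67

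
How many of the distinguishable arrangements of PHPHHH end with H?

Fix H in the last position and arrange the remaining 5 letters.
Those 5 letters have H appearing 3 times and P appearing twice, giving (5)!/(3!·2!) = 10.

10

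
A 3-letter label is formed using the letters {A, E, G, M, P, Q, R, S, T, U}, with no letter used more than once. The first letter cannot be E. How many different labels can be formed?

648

The first letter has 10−1 = 9 choices (anything except E).
The remaining 2 letters are filled from the other 9 symbols without repetition: 9 × 8 = 72.
Total: 9 × 72 = 648.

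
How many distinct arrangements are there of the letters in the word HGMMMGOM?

The 8 letters of HGMMMGOM have repeats: G appearing twice and M appearing 4 times.
The number of distinct arrangements is 8!/(4!·2!) = 40320/48 = 840.

840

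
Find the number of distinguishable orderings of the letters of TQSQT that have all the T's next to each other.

12

Treat the 2 copies of T as a single block. The multiset to arrange is then {TT, Q, Q, S}, 4 items in all.
That gives (4)!/(2!) = 12 arrangements.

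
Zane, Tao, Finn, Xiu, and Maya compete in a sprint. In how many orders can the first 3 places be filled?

60

There are 5 choices for 1st place, 4 for 2nd, and 3 for 3rd.
That gives 5 × 4 × 3 = 60.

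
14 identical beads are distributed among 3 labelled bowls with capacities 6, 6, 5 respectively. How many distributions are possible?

10

Ignoring the caps, the number of non-negative solutions to x_1+…+x_3 = 14 is C(16,2) = 120.
Subtract solutions that violate a single cap (substitute x_i' = x_i − (cap_i+1)): x_1 ≥ 7 gives C(9,2) = 36; x_2 ≥ 7 gives C(9,2) = 36; x_3 ≥ 6 gives C(10,2) = 45. Together 117.
Add back pairs where two caps are both exceeded: 1 + 3 + 3 = 7.
By inclusion–exclusion the count is 120 − 117 + 7 = 10.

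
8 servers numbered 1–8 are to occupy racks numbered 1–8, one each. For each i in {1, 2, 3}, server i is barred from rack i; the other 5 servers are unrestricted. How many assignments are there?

27240

Let Aᵢ (for i ∈ {1, 2, 3}) be the placements that put server i in its forbidden rack. Any j of these fix j positions, leaving (8−j)! ways to fill the rest, and there are C(3,j) ways to pick which j.
By inclusion–exclusion, the number of valid placements is Σ_{j=0}^{3} (−1)^j C(3,j)·(8−j)!.
Computing: 40320 − 15120 + 2160 − 120 = 27240.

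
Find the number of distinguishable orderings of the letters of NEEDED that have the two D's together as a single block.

Treat the 2 copies of D as a single block. The multiset to arrange is then {DD, E, E, E, N}, 5 items in all.
That gives (5)!/(3!) = 20 arrangements.

20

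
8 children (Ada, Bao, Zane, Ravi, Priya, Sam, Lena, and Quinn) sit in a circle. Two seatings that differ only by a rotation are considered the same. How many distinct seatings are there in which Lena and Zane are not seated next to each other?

Without the restriction there are (7)! = 5040 seatings.
Seatings with Lena beside Zane: treat them as a block with 2 internal orders, giving 2 × (6)! = 1440.
Subtracting, 5040 − 1440 = 3600.

3600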